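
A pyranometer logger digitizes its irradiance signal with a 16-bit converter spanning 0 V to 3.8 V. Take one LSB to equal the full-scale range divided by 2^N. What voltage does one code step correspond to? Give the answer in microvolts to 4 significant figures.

V_FS = 3.8 V.
There are 2^16 = 65536 steps.
One LSB is 3.8 V / 65536 = 57.98 µV.

57.98 µV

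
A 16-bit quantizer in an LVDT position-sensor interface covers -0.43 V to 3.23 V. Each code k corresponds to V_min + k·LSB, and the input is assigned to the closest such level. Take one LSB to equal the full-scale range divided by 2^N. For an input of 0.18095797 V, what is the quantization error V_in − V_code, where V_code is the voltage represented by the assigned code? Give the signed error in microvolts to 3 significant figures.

The full-scale span is 3.23 − (-0.43) = 3.66 V. LSB = 3.66 V / 2^16 ≈ 55.85 µV.
(0.18095797 − (-0.43)) / LSB = 0.61095797 × 65536/3.66 = 10939.8201. Nearest integer: k = 10940.
V_code = -0.43 + (10940/65536) × 3.66 = 0.18096801758 V.
V_in − V_code = 0.18095797 − (0.18096801758) = −10.0 µV.

−10.0 µV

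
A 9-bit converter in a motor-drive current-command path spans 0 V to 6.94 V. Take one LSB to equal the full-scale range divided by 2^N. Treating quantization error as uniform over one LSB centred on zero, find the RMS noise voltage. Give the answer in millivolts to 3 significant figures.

V_FS = 6.94 V.
Step size = 6.94/512 V = 13.555 mV.
For a uniform distribution on [−LSB/2, +LSB/2], V_rms = LSB/√12 = 13.555 mV/3.4641 = 3.91 mV.

3.91 mV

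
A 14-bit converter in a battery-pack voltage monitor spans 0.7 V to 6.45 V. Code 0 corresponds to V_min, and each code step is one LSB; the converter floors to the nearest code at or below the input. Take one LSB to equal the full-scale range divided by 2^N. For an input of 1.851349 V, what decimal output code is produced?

3280

Range = 6.45 − (0.7) = 5.75 V. LSB = 5.75 V / 2^14 ≈ 351.0 µV.
V_in − V_min = 1.851349 − (0.7) = 1.151349 V.
Divide by LSB: 1.151349 × 16384/5.75 = 3280.6438.
Truncating gives code 3280.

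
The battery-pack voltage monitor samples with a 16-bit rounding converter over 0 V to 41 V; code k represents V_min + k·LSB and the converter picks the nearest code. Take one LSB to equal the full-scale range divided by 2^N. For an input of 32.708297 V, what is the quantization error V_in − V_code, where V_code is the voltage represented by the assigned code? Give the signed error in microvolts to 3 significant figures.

Range is 41 V. LSB = 41 V / 2^16 ≈ 0.6256 mV.
Position in LSBs: (32.708297 − (0)) × 65536/41 = 52282.2183; rounding gives k = 52282.
Reconstructed level: 0 + 52282 × 41/65536 V = 32.708160400 V.
e = 32.708297 − (32.708160400) = +137 µV.

+137 µV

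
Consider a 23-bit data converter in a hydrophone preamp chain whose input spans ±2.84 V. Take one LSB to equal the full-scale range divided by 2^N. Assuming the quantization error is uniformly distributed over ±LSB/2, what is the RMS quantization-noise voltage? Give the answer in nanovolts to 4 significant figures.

195.5 nV

Full-scale range = 2.84 V − (-2.84 V) = 5.68 V.
Step size = 5.68/8388608 V = 0.677109 µV.
For a uniform distribution on [−LSB/2, +LSB/2], V_rms = LSB/√12 = 0.677109 µV/3.4641 = 195.5 nV.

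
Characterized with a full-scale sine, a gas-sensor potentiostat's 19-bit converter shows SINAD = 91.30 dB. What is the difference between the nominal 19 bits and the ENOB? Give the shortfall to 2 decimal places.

4.13 bits

ENOB = (SINAD − 1.76)/6.02 = (91.30 − 1.76)/6.02 = 14.8738 bits.
Lost resolution: 19 − 14.8738 = 4.1262 bits.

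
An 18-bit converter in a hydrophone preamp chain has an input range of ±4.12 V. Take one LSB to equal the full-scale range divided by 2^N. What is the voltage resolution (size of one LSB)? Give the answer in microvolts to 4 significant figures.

Full-scale range = 4.12 V − (-4.12 V) = 8.24 V.
2^18 = 262144 levels.
Step size = 8.24/262144 V = 31.43 µV.

31.43 µV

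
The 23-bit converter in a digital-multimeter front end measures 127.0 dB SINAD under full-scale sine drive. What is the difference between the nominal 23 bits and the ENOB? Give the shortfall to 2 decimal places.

2.20 bits

N_eff = (127.0 − 1.76)/6.02 = 20.8040 bits.
23 − 20.8040 = 2.20 bits below nominal.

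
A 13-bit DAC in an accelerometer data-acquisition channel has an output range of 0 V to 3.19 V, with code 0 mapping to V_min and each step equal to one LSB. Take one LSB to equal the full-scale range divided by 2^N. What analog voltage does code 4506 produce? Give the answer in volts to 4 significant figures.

Span = 3.19 V. LSB = 3.19 V / 2^13.
V_out = V_min + code × LSB = 0 V + 4506 × 3.19 V / 8192
      = 0 + 1.75466 = 1.75466 V.

1.755 V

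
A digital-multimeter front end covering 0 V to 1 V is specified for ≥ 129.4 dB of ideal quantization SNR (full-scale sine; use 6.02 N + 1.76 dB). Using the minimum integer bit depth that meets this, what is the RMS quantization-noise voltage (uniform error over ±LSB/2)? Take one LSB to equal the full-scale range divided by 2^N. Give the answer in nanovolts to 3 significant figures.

68.8 nV

V_FS = 1 V.
Required N = ⌈(129.4 − 1.76)/6.02⌉ = ⌈21.203⌉ = 22.
Step size = 1/4194304 V = 238.42 nV.
V_rms = LSB/√12 = 68.8 nV.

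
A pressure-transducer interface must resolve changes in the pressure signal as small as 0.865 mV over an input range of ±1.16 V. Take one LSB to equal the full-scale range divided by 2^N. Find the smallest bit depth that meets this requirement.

Range = 1.16 − (-1.16) = 2.32 V.
2.32 V / 0.865 mV = 2682. Since 2^11 = 2048 and 2^12 = 4096, N = 12.

12 bits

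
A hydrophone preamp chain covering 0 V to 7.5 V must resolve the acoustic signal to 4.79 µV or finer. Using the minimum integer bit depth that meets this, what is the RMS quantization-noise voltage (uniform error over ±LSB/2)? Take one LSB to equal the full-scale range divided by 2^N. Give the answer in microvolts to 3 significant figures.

1.03 µV

Range is 7.5 V.
Required number of levels: 7.5/4.79 µV = 1.5658e6; smallest N with 2^N ≥ that is 21.
One LSB is 7.5 V / 2097152 = 3.5763 µV.
RMS noise = LSB/√12 = 1.03 µV.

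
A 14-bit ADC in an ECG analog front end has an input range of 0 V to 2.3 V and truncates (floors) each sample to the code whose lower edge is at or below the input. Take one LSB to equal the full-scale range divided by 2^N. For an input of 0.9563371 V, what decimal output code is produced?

6812

Range is 2.3 V. LSB = 2.3 V / 2^14 ≈ 140.4 µV.
V_in − V_min = 0.9563371 − (0) = 0.9563371 V.
Divide by LSB: 0.9563371 × 16384/2.3 = 6812.4465.
Truncating gives code 6812.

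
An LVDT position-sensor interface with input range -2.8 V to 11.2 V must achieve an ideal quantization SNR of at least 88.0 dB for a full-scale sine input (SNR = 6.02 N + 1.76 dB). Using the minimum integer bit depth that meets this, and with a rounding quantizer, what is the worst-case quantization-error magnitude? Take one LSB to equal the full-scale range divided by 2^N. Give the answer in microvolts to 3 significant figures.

214 µV

The full-scale span is 11.2 − (-2.8) = 14 V.
6.02 N + 1.76 ≥ 88.0 gives N ≥ 14.326, so the minimum integer is 15.
Step size = 14/32768 V = 427.25 µV.
Half an LSB is 214 µV.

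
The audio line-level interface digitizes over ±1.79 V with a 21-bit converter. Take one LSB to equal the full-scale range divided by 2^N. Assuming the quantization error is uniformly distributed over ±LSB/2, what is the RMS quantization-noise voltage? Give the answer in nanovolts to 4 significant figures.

492.8 nV

Full-scale range = 1.79 V − (-1.79 V) = 3.58 V.
LSB = 3.58 V ÷ 2^21 = 3.58/2097152 V = 1.70708 µV.
For a uniform distribution on [−LSB/2, +LSB/2], V_rms = LSB/√12 = 1.70708 µV/3.4641 = 492.8 nV.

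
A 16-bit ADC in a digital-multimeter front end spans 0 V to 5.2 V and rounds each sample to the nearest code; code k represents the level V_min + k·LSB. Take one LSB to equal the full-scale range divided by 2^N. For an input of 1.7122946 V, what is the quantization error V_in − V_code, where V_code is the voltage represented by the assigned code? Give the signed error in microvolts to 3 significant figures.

+14.3 µV

V_FS = 5.2 V. LSB = 5.2 V / 2^16 ≈ 79.35 µV.
Position in LSBs: (1.7122946 − (0)) × 65536/5.2 = 21580.1806; rounding gives k = 21580.
V_code = V_min + k × range/2^16 = 0 + 21580 × 5.2/65536 = 1.7122802734 V.
e = 1.7122946 − (1.7122802734) = +14.3 µV.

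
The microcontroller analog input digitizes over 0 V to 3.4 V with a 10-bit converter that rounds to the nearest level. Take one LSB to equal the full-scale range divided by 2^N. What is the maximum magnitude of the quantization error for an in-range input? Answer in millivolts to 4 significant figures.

1.660 mV

Span = 3.4 V.
One LSB is 3.4 V / 1024 = 3.32031 mV.
|e|_max = LSB/2 = 1.660 mV.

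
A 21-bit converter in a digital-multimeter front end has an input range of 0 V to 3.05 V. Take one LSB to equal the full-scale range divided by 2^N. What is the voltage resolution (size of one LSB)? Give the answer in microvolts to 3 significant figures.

1.45 µV

Range is 3.05 V.
There are 2^21 = 2097152 steps.
LSB = 3.05 V / 2^21 = 1.45 µV.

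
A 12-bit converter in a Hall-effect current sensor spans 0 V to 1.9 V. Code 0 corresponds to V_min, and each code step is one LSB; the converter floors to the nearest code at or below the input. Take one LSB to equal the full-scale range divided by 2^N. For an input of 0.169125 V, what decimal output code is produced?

364

Range is 1.9 V. LSB = 1.9 V / 2^12 ≈ 463.9 µV.
(V_in − V_min) × 2^12/range = (0.169125 − (0)) × 4096/1.9 = 364.598.
Floor → code = 364.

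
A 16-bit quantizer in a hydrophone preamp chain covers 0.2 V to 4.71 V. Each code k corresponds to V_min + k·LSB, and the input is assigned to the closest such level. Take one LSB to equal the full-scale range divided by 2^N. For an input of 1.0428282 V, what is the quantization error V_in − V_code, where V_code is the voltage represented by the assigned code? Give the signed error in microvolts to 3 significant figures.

Span: 4.71 V − (0.2 V) = 4.51 V. LSB = 4.51 V / 2^16 ≈ 68.82 µV.
(V_in − V_min)/LSB = (1.0428282 − (0.2)) × 65536/4.51 = 12247.3590 → nearest code k = 12247.
V_code = 0.2 + (12247/65536) × 4.51 = 1.0428034973 V.
Error = V_in − V_code = 1.0428282 − (1.0428034973) = +24.7 µV.

+24.7 µV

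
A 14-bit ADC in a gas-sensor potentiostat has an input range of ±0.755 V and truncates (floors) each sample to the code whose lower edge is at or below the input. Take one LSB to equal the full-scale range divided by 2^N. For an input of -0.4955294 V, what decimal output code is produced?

2815

The full-scale span is 0.755 − (-0.755) = 1.51 V. LSB = 1.51 V / 2^14 ≈ 92.16 µV.
V_in − V_min = -0.4955294 − (-0.755) = 0.2594706 V.
Divide by LSB: 0.2594706 × 16384/1.51 = 2815.3419.
Truncating gives code 2815.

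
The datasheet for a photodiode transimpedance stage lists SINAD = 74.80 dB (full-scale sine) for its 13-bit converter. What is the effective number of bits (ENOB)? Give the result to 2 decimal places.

(74.80 − 1.76) / 6.02 = 73.04/6.02 = 12.1329 effective bits.

12.13 bits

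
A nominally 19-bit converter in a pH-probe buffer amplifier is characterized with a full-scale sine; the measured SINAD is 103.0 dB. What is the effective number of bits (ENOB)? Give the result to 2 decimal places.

ENOB = (SINAD − 1.76) / 6.02 = (103.0 − 1.76) / 6.02 = 101.24 / 6.02 = 16.8173.

16.82 bits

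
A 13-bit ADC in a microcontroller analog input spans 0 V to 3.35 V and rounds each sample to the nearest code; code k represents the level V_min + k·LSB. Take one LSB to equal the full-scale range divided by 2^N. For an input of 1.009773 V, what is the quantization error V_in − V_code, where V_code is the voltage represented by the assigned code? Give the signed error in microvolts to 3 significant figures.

Range is 3.35 V. LSB = 3.35 V / 2^13 ≈ 408.9 µV.
(V_in − V_min)/LSB = (1.009773 − (0)) × 8192/3.35 = 2469.2718 → nearest code k = 2469.
Reconstructed level: 0 + 2469 × 3.35/8192 V = 1.009661865 V.
Error = V_in − V_code = 1.009773 − (1.009661865) = +111 µV.

+111 µV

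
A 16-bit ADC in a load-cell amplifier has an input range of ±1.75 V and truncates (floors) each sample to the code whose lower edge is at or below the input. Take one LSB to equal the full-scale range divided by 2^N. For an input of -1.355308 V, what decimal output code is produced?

Span: 1.75 V − (-1.75 V) = 3.5 V. LSB = 3.5 V / 2^16 ≈ 53.41 µV.
V_in − V_min = -1.355308 − (-1.75) = 0.394692 V.
Divide by LSB: 0.394692 × 65536/3.5 = 7390.4385.
Truncating gives code 7390.

7390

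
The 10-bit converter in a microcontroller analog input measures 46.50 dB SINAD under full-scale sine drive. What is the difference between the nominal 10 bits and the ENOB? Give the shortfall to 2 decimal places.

N_eff = (46.50 − 1.76)/6.02 = 7.4319 bits.
Shortfall = 10 − 7.4319 = 2.5681 bits.

2.57 bits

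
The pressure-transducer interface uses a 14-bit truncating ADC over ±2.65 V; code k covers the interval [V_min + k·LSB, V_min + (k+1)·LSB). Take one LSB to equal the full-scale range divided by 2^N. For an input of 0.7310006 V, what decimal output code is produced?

10451

Full-scale range = 2.65 V − (-2.65 V) = 5.3 V. LSB = 5.3 V / 2^14 ≈ 323.5 µV.
(V_in − V_min) × 2^14/range = (0.7310006 − (-2.65)) × 16384/5.3 = 10451.757.
Floor → code = 10451.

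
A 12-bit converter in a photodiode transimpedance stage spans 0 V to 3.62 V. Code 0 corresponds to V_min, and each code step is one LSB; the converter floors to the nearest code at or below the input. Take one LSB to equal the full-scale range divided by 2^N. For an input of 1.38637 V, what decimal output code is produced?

Full-scale range = 3.62 V. LSB = 3.62 V / 2^12 ≈ 0.8838 mV.
V_in − V_min = 1.38637 − (0) = 1.38637 V.
Divide by LSB: 1.38637 × 4096/3.62 = 1568.6662.
Truncating gives code 1568.

1568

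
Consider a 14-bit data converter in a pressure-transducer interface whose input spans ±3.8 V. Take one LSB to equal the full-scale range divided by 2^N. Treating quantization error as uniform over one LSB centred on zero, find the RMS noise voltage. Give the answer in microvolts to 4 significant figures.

Full-scale range = 3.8 V − (-3.8 V) = 7.6 V.
LSB = 7.6 V ÷ 2^14 = 7.6/16384 V = 463.867 µV.
V_rms = LSB/√12 = 463.867 µV / √12 = 133.9 µV.

133.9 µV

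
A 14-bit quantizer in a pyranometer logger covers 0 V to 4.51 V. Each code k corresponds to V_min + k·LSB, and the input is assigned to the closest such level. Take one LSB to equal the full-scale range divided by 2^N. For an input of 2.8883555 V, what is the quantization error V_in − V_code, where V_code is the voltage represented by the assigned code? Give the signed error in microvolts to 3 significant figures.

V_FS = 4.51 V. LSB = 4.51 V / 2^14 ≈ 275.3 µV.
Position in LSBs: (2.8883555 − (0)) × 16384/4.51 = 10492.8640; rounding gives k = 10493.
Reconstructed level: 0 + 10493 × 4.51/16384 V = 2.8883929443 V.
V_in − V_code = 2.8883555 − (2.8883929443) = −37.4 µV.

−37.4 µV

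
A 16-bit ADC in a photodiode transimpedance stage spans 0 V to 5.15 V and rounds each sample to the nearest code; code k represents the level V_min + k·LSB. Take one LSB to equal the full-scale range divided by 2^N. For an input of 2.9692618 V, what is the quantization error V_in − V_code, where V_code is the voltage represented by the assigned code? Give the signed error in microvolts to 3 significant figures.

V_FS = 5.15 V. LSB = 5.15 V / 2^16 ≈ 78.58 µV.
Position in LSBs: (2.9692618 − (0)) × 65536/5.15 = 37785.1537; rounding gives k = 37785.
V_code = V_min + k × range/2^16 = 0 + 37785 × 5.15/65536 = 2.9692497253 V.
Error = V_in − V_code = 2.9692618 − (2.9692497253) = +12.1 µV.

+12.1 µV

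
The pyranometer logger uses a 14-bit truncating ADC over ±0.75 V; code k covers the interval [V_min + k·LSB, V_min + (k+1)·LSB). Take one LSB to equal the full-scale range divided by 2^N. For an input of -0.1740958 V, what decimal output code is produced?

6290

The full-scale span is 0.75 − (-0.75) = 1.5 V. LSB = 1.5 V / 2^14 ≈ 91.55 µV.
V_in − V_min = -0.1740958 − (-0.75) = 0.5759042 V.
Divide by LSB: 0.5759042 × 16384/1.5 = 6290.4096.
Truncating gives code 6290.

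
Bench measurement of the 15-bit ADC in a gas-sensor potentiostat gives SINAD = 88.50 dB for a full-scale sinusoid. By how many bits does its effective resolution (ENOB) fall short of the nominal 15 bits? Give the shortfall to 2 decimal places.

0.59 bits

Effective bits = (88.50 − 1.76)/6.02 = 14.4086.
Shortfall = 15 − 14.4086 = 0.5914 bits.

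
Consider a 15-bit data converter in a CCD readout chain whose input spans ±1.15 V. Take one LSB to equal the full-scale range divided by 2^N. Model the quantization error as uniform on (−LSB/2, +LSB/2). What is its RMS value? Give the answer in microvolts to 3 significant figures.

20.3 µV

Span: 1.15 V − (-1.15 V) = 2.3 V.
LSB = 2.3 V ÷ 2^15 = 2.3/32768 V = 70.190 µV.
σ_q = LSB/√12 = 70.190 µV/3.4641 = 20.3 µV.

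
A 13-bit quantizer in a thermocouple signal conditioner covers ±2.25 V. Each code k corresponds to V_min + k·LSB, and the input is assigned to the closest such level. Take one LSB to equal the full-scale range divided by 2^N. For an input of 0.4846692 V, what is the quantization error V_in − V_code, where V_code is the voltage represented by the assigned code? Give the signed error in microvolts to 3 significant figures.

+172 µV

Range = 2.25 − (-2.25) = 4.5 V. LSB = 4.5 V / 2^13 ≈ 0.5493 mV.
(V_in − V_min)/LSB = (0.4846692 − (-2.25)) × 8192/4.5 = 4978.3134 → nearest code k = 4978.
Reconstructed level: -2.25 + 4978 × 4.5/8192 V = 0.4844970703 V.
V_in − V_code = 0.4846692 − (0.4844970703) = +172 µV.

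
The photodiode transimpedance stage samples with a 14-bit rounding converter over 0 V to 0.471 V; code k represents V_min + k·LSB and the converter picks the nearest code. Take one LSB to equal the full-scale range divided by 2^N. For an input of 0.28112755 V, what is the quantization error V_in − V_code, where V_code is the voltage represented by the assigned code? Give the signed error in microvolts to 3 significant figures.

Full-scale range = 0.471 V. LSB = 0.471 V / 2^14 ≈ 28.75 µV.
(0.28112755 − (0)) / LSB = 0.28112755 × 16384/0.471 = 9779.1800. Nearest integer: k = 9779.
V_code = V_min + k × range/2^14 = 0 + 9779 × 0.471/16384 = 0.28112237549 V.
Error = V_in − V_code = 0.28112755 − (0.28112237549) = +5.17 µV.

+5.17 µV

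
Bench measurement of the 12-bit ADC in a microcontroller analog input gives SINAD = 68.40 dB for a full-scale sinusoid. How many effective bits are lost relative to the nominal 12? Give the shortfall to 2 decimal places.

Effective bits = (68.40 − 1.76)/6.02 = 11.0698.
Shortfall = 12 − 11.0698 = 0.9302 bits.

0.93 bits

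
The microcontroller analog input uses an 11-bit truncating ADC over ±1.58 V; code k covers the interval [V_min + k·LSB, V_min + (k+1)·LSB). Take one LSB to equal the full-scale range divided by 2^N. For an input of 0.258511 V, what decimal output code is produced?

1191

The full-scale span is 1.58 − (-1.58) = 3.16 V. LSB = 3.16 V / 2^11 ≈ 1.543 mV.
V_in − V_min = 0.258511 − (-1.58) = 1.838511 V.
Divide by LSB: 1.838511 × 2048/3.16 = 1191.5413.
Truncating gives code 1191.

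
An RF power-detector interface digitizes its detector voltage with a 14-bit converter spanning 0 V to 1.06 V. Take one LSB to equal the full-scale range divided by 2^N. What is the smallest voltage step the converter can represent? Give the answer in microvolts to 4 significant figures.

V_FS = 1.06 V.
Number of codes = 2^14 = 16384.
LSB = 1.06 V / 2^14 = 64.70 µV.

64.70 µV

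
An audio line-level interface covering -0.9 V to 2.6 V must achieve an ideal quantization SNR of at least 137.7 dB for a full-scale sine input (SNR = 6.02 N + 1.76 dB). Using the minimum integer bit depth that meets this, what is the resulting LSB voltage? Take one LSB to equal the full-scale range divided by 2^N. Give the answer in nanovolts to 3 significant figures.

Range = 2.6 − (-0.9) = 3.5 V.
N ≥ (137.7 − 1.76)/6.02 = 22.581 → N_min = 23.
One LSB is 3.5 V / 8388608 = 417 nV.

417 nV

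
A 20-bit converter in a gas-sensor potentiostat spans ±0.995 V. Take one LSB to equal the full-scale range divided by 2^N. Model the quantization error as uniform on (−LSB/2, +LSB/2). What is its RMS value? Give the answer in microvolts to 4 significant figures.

0.5479 µV

Range = 0.995 − (-0.995) = 1.99 V.
One LSB is 1.99 V / 1048576 = 1.89781 µV.
V_rms = LSB/√12 = 1.89781 µV / √12 = 0.5479 µV.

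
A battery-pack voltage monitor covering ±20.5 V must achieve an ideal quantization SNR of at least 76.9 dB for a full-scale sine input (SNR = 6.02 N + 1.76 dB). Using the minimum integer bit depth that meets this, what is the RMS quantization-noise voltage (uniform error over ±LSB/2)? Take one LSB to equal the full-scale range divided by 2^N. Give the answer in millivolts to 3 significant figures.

The full-scale span is 20.5 − (-20.5) = 41 V.
6.02 N + 1.76 ≥ 76.9 gives N ≥ 12.482, so the minimum integer is 13.
LSB = 41 V / 2^13 = 5.0049 mV.
V_rms = LSB/√12 = 1.44 mV.

1.44 mV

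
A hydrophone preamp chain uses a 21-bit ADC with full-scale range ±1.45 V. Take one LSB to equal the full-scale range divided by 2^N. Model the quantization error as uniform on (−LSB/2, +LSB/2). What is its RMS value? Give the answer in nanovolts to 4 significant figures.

Range = 1.45 − (-1.45) = 2.9 V.
Step size = 2.9/2097152 V = 1.38283 µV.
V_rms = LSB/√12 = 1.38283 µV / √12 = 399.2 nV.

399.2 nV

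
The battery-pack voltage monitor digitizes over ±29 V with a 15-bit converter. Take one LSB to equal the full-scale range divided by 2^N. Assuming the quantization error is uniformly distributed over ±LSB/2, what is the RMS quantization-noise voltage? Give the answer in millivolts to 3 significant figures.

0.511 mV

Full-scale range = 29 V − (-29 V) = 58 V.
One LSB is 58 V / 32768 = 1.7700 mV.
V_rms = LSB/√12 = 1.7700 mV / √12 = 0.511 mV.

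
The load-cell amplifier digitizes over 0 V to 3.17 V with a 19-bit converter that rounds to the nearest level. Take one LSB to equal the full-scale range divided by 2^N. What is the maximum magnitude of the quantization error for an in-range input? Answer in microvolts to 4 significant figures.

Range is 3.17 V.
One LSB is 3.17 V / 524288 = 6.04630 µV.
Worst-case error for round-to-nearest is half an LSB: 3.023 µV.

3.023 µV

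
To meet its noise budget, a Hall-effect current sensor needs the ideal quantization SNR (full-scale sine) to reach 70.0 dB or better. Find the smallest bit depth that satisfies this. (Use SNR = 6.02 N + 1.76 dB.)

12 bits

6.02 N + 1.76 ≥ 70.0 gives N ≥ 11.336, so the minimum integer is 12.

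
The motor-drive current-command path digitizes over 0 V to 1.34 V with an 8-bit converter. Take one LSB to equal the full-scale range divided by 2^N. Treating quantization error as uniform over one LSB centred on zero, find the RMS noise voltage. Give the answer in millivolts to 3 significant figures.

1.51 mV

Range is 1.34 V.
LSB = 1.34 V / 2^8 = 5.2344 mV.
σ_q = LSB/√12 = 5.2344 mV/3.4641 = 1.51 mV.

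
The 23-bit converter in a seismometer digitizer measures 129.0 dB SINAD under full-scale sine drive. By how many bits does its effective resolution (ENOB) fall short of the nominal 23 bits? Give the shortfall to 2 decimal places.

1.86 bits

N_eff = (129.0 − 1.76)/6.02 = 21.1362 bits.
Lost resolution: 23 − 21.1362 = 1.8638 bits.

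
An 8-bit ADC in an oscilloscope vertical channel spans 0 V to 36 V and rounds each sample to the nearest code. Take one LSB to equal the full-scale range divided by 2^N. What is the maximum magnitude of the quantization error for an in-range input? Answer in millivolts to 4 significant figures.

70.31 mV

Range is 36 V.
Step size = 36/256 V = 140.625 mV.
A rounding quantizer has |error| ≤ LSB/2 = 70.31 mV.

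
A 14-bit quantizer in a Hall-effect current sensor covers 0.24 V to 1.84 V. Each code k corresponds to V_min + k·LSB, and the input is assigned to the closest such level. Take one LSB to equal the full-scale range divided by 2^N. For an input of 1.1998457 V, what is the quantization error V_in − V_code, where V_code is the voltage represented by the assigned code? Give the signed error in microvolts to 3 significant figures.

The full-scale span is 1.84 − (0.24) = 1.6 V. LSB = 1.6 V / 2^14 ≈ 97.66 µV.
(1.1998457 − (0.24)) / LSB = 0.9598457 × 16384/1.6 = 9828.8200. Nearest integer: k = 9829.
V_code = 0.24 + (9829/16384) × 1.6 = 1.1998632813 V.
Error = V_in − V_code = 1.1998457 − (1.1998632813) = −17.6 µV.

−17.6 µV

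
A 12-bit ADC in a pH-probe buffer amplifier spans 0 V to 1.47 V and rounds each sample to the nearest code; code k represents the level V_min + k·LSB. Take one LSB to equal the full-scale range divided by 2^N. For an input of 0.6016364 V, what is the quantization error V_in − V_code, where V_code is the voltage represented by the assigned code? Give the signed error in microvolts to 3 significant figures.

V_FS = 1.47 V. LSB = 1.47 V / 2^12 ≈ 358.9 µV.
(V_in − V_min)/LSB = (0.6016364 − (0)) × 4096/1.47 = 1676.3964 → nearest code k = 1676.
V_code = V_min + k × range/2^12 = 0 + 1676 × 1.47/4096 = 0.6014941406 V.
Error = V_in − V_code = 0.6016364 − (0.6014941406) = +142 µV.

+142 µV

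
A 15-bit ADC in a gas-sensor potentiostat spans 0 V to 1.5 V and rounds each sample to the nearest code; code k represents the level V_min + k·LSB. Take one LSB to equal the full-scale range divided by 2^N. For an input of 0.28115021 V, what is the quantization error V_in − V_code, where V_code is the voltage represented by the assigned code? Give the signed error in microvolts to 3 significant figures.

Span = 1.5 V. LSB = 1.5 V / 2^15 ≈ 45.78 µV.
(V_in − V_min)/LSB = (0.28115021 − (0)) × 32768/1.5 = 6141.8201 → nearest code k = 6142.
V_code = V_min + k × range/2^15 = 0 + 6142 × 1.5/32768 = 0.28115844727 V.
Error = V_in − V_code = 0.28115021 − (0.28115844727) = −8.24 µV.

−8.24 µV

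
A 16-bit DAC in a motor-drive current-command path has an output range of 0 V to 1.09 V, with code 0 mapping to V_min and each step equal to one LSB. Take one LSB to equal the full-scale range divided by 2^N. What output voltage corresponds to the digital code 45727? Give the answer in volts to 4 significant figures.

0.7605 V

Full-scale range = 1.09 V. LSB = 1.09 V / 2^16.
Output = V_min + (45727/65536) × range = 0 + 0.697739 × 1.09 V
      = 0 + 0.760535 = 0.760535 V.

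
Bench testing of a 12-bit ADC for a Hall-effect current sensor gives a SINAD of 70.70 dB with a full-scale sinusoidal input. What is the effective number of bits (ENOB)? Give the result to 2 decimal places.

ENOB = (SINAD − 1.76) / 6.02 = (70.70 − 1.76) / 6.02 = 68.94 / 6.02 = 11.4518.

11.45 bits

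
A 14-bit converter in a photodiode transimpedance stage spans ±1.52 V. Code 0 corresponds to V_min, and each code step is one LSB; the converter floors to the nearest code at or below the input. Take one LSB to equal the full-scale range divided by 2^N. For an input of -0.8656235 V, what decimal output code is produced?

Range = 1.52 − (-1.52) = 3.04 V. LSB = 3.04 V / 2^14 ≈ 185.5 µV.
(V_in − V_min) × 2^14/range = (-0.8656235 − (-1.52)) × 16384/3.04 = 3526.745.
Floor → code = 3526.

3526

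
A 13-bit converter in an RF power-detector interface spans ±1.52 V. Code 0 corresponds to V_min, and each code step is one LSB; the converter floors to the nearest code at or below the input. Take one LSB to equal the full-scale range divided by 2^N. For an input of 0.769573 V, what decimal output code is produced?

The full-scale span is 1.52 − (-1.52) = 3.04 V. LSB = 3.04 V / 2^13 ≈ 371.1 µV.
V_in − V_min = 0.769573 − (-1.52) = 2.289573 V.
Divide by LSB: 2.289573 × 8192/3.04 = 6169.7967.
Truncating gives code 6169.

6169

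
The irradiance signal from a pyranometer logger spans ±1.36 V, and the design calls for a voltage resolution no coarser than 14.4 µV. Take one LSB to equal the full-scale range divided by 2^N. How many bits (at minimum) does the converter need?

18 bits

Span: 1.36 V − (-1.36 V) = 2.72 V.
Need 2^N ≥ 2.72 V / 14.4 µV = 188900 → N_min = 18.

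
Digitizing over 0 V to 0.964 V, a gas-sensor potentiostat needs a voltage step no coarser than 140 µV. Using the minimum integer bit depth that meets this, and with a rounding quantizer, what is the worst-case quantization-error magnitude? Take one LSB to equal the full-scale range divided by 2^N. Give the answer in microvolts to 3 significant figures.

Range is 0.964 V.
Levels needed ≥ 0.964/140 µV = 6886. 2^13 = 8192 suffices, so N_min = 13.
Step size = 0.964/8192 V = 117.68 µV.
Max error for round-to-nearest is LSB/2 = 58.8 µV.

58.8 µV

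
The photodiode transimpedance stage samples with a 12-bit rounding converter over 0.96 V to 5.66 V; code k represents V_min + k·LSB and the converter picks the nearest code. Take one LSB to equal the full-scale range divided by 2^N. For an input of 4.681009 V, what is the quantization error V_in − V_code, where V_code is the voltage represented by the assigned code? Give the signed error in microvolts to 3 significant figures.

−207 µV

Span: 5.66 V − (0.96 V) = 4.7 V. LSB = 4.7 V / 2^12 ≈ 1.147 mV.
Position in LSBs: (4.681009 − (0.96)) × 4096/4.7 = 3242.8198; rounding gives k = 3243.
Reconstructed level: 0.96 + 3243 × 4.7/4096 V = 4.681215820 V.
Error = V_in − V_code = 4.681009 − (4.681215820) = −207 µV.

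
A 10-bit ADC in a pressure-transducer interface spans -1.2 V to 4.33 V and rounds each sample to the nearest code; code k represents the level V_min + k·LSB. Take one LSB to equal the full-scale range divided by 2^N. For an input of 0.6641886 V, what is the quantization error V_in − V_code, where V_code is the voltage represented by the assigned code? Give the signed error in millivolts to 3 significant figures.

Full-scale range = 4.33 V − (-1.2 V) = 5.53 V. LSB = 5.53 V / 2^10 ≈ 5.400 mV.
(V_in − V_min)/LSB = (0.6641886 − (-1.2)) × 1024/5.53 = 345.1951 → nearest code k = 345.
V_code = V_min + k × range/2^10 = -1.2 + 345 × 5.53/1024 = 0.6631347656 V.
e = 0.6641886 − (0.6631347656) = +1.05 mV.

+1.05 mV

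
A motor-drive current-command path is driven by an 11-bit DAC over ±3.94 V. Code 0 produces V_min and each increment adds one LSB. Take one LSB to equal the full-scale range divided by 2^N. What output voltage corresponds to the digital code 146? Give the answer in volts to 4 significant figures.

Range = 3.94 − (-3.94) = 7.88 V. LSB = 7.88 V / 2^11.
V_out = -3.94 + 146 × (7.88/2048) V
      = -3.94 + 0.561758 = -3.37824 V.

-3.378 V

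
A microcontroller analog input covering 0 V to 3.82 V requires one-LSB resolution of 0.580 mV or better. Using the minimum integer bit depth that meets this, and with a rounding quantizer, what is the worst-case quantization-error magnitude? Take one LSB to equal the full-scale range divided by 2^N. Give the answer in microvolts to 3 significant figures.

V_FS = 3.82 V.
Required number of levels: 3.82/0.580 mV = 6586.2; smallest N with 2^N ≥ that is 13.
LSB = 3.82 V ÷ 2^13 = 3.82/8192 V = 466.31 µV.
|e|_max = LSB/2 = 233 µV.

233 µV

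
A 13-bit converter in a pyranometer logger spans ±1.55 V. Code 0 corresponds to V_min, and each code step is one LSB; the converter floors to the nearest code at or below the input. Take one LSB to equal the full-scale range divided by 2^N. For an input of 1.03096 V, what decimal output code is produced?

Full-scale range = 1.55 V − (-1.55 V) = 3.1 V. LSB = 3.1 V / 2^13 ≈ 378.4 µV.
code = ⌊(V_in − V_min)/LSB⌋ = ⌊(V_in − V_min) × 2^13 / range⌋
     = ⌊(1.03096 − (-1.55)) × 8192 / 3.1⌋ = ⌊2.58096 × 8192/3.1⌋
     = ⌊6820.395⌋ = 6820.

6820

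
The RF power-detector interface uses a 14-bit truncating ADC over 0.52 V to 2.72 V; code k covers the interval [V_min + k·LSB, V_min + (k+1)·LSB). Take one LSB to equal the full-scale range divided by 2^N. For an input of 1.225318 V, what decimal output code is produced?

5252

Span: 2.72 V − (0.52 V) = 2.2 V. LSB = 2.2 V / 2^14 ≈ 134.3 µV.
(V_in − V_min) × 2^14/range = (1.225318 − (0.52)) × 16384/2.2 = 5252.696.
Floor → code = 5252.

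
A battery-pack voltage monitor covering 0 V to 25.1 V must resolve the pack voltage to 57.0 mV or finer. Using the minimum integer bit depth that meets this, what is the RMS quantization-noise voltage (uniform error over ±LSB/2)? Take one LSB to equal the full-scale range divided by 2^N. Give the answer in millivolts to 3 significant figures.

14.2 mV

Full-scale range = 25.1 V.
Need 2^N ≥ 25.1 V / 57.0 mV = 440.4 → N_min = 9.
LSB = 25.1 V / 2^9 = 49.023 mV.
V_rms = LSB/√12 = 14.2 mV.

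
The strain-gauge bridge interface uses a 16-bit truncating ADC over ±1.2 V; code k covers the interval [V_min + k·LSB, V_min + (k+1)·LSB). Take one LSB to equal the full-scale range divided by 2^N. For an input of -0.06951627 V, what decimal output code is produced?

Range = 1.2 − (-1.2) = 2.4 V. LSB = 2.4 V / 2^16 ≈ 36.62 µV.
V_in − V_min = -0.06951627 − (-1.2) = 1.13048373 V.
Divide by LSB: 1.13048373 × 65536/2.4 = 30869.7424.
Truncating gives code 30869.

30869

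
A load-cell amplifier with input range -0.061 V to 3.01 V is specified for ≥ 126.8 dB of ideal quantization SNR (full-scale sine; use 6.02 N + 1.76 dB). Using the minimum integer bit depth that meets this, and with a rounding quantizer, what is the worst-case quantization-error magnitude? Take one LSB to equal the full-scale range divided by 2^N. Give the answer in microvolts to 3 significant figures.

0.732 µV

Span: 3.01 V − (-0.061 V) = 3.071 V.
Required N = ⌈(126.8 − 1.76)/6.02⌉ = ⌈20.771⌉ = 21.
LSB = 3.071 V ÷ 2^21 = 3.071/2097152 V = 1.4644 µV.
Half an LSB is 0.732 µV.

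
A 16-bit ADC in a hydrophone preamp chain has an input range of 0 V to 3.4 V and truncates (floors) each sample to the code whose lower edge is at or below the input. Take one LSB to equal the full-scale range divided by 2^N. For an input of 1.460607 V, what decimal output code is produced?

28153

V_FS = 3.4 V. LSB = 3.4 V / 2^16 ≈ 51.88 µV.
code = ⌊(V_in − V_min)/LSB⌋ = ⌊(V_in − V_min) × 2^16 / range⌋
     = ⌊(1.460607 − (0)) × 65536 / 3.4⌋ = ⌊1.460607 × 65536/3.4⌋
     = ⌊28153.630⌋ = 28153.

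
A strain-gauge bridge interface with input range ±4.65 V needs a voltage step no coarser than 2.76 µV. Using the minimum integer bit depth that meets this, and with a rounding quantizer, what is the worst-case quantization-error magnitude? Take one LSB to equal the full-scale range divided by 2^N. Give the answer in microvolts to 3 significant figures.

Range = 4.65 − (-4.65) = 9.3 V.
Need 2^N ≥ 9.3 V / 2.76 µV = 3.370e6 → N_min = 22.
One LSB is 9.3 V / 4194304 = 2.2173 µV.
|e|_max = LSB/2 = 1.11 µV.

1.11 µV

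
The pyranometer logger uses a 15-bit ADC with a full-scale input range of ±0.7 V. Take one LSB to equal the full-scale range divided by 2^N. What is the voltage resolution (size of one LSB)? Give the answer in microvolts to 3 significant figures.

42.7 µV

Full-scale range = 0.7 V − (-0.7 V) = 1.4 V.
Number of codes = 2^15 = 32768.
LSB = 1.4 V ÷ 2^15 = 1.4/32768 V = 42.7 µV.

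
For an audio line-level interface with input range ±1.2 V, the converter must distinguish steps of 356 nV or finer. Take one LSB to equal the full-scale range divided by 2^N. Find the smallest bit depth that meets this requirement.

23 bits

Range = 1.2 − (-1.2) = 2.4 V.
Required number of levels: 2.4/356 nV = 6.7416e6; smallest N with 2^N ≥ that is 23.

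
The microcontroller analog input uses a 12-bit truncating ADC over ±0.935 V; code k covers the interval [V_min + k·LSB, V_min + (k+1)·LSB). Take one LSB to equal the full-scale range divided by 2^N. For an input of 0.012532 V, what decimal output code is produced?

Full-scale range = 0.935 V − (-0.935 V) = 1.87 V. LSB = 1.87 V / 2^12 ≈ 456.5 µV.
V_in − V_min = 0.012532 − (-0.935) = 0.947532 V.
Divide by LSB: 0.947532 × 4096/1.87 = 2075.4498.
Truncating gives code 2075.

2075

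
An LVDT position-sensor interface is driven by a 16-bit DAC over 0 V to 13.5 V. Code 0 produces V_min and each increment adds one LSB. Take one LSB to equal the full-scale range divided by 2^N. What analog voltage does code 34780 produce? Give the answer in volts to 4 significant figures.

Span = 13.5 V. LSB = 13.5 V / 2^16.
Output = V_min + (34780/65536) × range = 0 + 0.530701 × 13.5 V
      = 0 V + 7.16446 V = 7.16446 V.

7.164 V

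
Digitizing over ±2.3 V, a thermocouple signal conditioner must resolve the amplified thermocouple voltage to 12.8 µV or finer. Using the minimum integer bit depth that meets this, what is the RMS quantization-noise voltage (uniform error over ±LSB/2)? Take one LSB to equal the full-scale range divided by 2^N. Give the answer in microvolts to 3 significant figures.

Range = 2.3 − (-2.3) = 4.6 V.
Required number of levels: 4.6/12.8 µV = 359380; smallest N with 2^N ≥ that is 19.
One LSB is 4.6 V / 524288 = 8.7738 µV.
σ_q = LSB/√12 = 8.7738 µV/3.4641 = 2.53 µV.

2.53 µV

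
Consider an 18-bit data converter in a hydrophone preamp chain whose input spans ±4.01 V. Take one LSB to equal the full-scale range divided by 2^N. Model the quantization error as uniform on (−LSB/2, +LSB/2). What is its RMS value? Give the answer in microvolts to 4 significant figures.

Span: 4.01 V − (-4.01 V) = 8.02 V.
LSB = 8.02 V ÷ 2^18 = 8.02/262144 V = 30.5939 µV.
For a uniform distribution on [−LSB/2, +LSB/2], V_rms = LSB/√12 = 30.5939 µV/3.4641 = 8.832 µV.

8.832 µV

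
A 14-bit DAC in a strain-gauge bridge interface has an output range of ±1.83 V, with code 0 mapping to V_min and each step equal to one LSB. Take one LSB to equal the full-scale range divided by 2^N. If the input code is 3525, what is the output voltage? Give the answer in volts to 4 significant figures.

-1.043 V

Full-scale range = 1.83 V − (-1.83 V) = 3.66 V. LSB = 3.66 V / 2^14.
Output = V_min + (3525/16384) × range = -1.83 + 0.215149 × 3.66 V
      = -1.83 + 0.787445 = -1.04255 V.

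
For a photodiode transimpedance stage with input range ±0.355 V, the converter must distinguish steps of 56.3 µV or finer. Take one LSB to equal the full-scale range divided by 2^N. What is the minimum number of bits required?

Full-scale range = 0.355 V − (-0.355 V) = 0.71 V.
Required number of levels: 0.71/56.3 µV = 12611; smallest N with 2^N ≥ that is 14.

14 bits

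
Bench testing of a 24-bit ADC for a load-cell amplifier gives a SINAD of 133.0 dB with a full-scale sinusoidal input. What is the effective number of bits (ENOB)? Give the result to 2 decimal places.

Inverting SNR = 6.02 N + 1.76: N_eff = (133.0 − 1.76)/6.02 = 21.8007.

21.80 bits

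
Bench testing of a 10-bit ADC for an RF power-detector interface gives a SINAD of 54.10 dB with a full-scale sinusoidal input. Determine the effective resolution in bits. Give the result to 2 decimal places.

8.69 bits

(54.10 − 1.76) / 6.02 = 52.34/6.02 = 8.6944 effective bits.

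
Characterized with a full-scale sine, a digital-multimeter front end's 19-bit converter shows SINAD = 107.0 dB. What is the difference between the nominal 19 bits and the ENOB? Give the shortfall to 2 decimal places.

1.52 bits

ENOB = (SINAD − 1.76)/6.02 = (107.0 − 1.76)/6.02 = 17.4817 bits.
Shortfall = 19 − 17.4817 = 1.5183 bits.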